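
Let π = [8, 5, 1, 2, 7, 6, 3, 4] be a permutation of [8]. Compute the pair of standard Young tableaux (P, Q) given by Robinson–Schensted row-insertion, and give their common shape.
P = [1, 2, 3, 4] / [5, 6] / [7] / [8];  Q = [1, 4, 5, 8] / [2, 6] / [3] / [7];  common shape = (4, 2, 1, 1)

Row-insert the values π_1, π_2, … into P one at a time, bumping the leftmost entry strictly greater than the inserted value down to the next row. The recording tableau Q records, in position (i, j), the step at which that cell was added to P.
  Insert 8 (step 1): P = [8];  Q = [1]
  Insert 5 (step 2): P = [5] / [8];  Q = [1] / [2]
  Insert 1 (step 3): P = [1] / [5] / [8];  Q = [1] / [2] / [3]
  Insert 2 (step 4): P = [1, 2] / [5] / [8];  Q = [1, 4] / [2] / [3]
  Insert 7 (step 5): P = [1, 2, 7] / [5] / [8];  Q = [1, 4, 5] / [2] / [3]
  Insert 6 (step 6): P = [1, 2, 6] / [5, 7] / [8];  Q = [1, 4, 5] / [2, 6] / [3]
  Insert 3 (step 7): P = [1, 2, 3] / [5, 6] / [7] / [8];  Q = [1, 4, 5] / [2, 6] / [3] / [7]
  Insert 4 (step 8): P = [1, 2, 3, 4] / [5, 6] / [7] / [8];  Q = [1, 4, 5, 8] / [2, 6] / [3] / [7]
Final shape: (4, 2, 1, 1).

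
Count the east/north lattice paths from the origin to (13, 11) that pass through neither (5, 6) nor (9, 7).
Number of paths = 1262450

Inclusion–exclusion. Total paths: C(24, 13) = 2496144. Through P₁: C(11, 5)·C(13, 8) = 594594. Through P₂: C(16, 9)·C(8, 4) = 800800. Since P₁ is strictly southwest of P₂, a monotone path through both must visit P₁ then P₂; paths through both = C(11, 5)·C(5, 4)·C(8, 4) = 161700. Avoid both = 2496144 − 594594 − 800800 + 161700 = 1262450.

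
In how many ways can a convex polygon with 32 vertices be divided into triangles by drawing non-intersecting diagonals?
C_30 = 3814986502092304

These polygon triangulations are counted by the Catalan number C_n = (1/(n + 1)) · C(2n, n). For n = 30: C_30 = (1/31) · C(60, 30) = 118264581564861424/31 = 3814986502092304.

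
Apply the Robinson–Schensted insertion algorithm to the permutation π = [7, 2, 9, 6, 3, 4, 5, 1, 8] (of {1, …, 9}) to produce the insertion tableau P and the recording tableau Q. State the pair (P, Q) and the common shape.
P = [1, 3, 4, 5, 8] / [2, 9] / [6] / [7];  Q = [1, 3, 6, 7, 9] / [2, 4] / [5] / [8];  common shape = (5, 2, 1, 1)

Row-insert the values π_1, π_2, … into P one at a time, bumping the leftmost entry strictly greater than the inserted value down to the next row. The recording tableau Q records, in position (i, j), the step at which that cell was added to P.
  Insert 7 (step 1): P = [7];  Q = [1]
  Insert 2 (step 2): P = [2] / [7];  Q = [1] / [2]
  Insert 9 (step 3): P = [2, 9] / [7];  Q = [1, 3] / [2]
  Insert 6 (step 4): P = [2, 6] / [7, 9];  Q = [1, 3] / [2, 4]
  Insert 3 (step 5): P = [2, 3] / [6, 9] / [7];  Q = [1, 3] / [2, 4] / [5]
  Insert 4 (step 6): P = [2, 3, 4] / [6, 9] / [7];  Q = [1, 3, 6] / [2, 4] / [5]
  Insert 5 (step 7): P = [2, 3, 4, 5] / [6, 9] / [7];  Q = [1, 3, 6, 7] / [2, 4] / [5]
  Insert 1 (step 8): P = [1, 3, 4, 5] / [2, 9] / [6] / [7];  Q = [1, 3, 6, 7] / [2, 4] / [5] / [8]
  Insert 8 (step 9): P = [1, 3, 4, 5, 8] / [2, 9] / [6] / [7];  Q = [1, 3, 6, 7, 9] / [2, 4] / [5] / [8]
Final shape: (5, 2, 1, 1).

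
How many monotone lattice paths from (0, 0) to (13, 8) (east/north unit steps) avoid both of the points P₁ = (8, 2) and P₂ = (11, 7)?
Number of paths = 94788

Inclusion–exclusion. Total paths: C(21, 13) = 203490. Through P₁: C(10, 8)·C(11, 5) = 20790. Through P₂: C(18, 11)·C(3, 2) = 95472. Since P₁ is strictly southwest of P₂, a monotone path through both must visit P₁ then P₂; paths through both = C(10, 8)·C(8, 3)·C(3, 2) = 7560. Avoid both = 203490 − 20790 − 95472 + 7560 = 94788.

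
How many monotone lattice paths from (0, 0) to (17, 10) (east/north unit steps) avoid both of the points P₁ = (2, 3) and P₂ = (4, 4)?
Number of paths = 5645565

Inclusion–exclusion. Total paths: C(27, 17) = 8436285. Through P₁: C(5, 2)·C(22, 15) = 1705440. Through P₂: C(8, 4)·C(19, 13) = 1899240. Since P₁ is strictly southwest of P₂, a monotone path through both must visit P₁ then P₂; paths through both = C(5, 2)·C(3, 2)·C(19, 13) = 813960. Avoid both = 8436285 − 1705440 − 1899240 + 813960 = 5645565.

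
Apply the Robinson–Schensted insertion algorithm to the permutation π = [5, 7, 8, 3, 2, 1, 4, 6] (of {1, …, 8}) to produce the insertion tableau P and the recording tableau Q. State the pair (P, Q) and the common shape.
P = [1, 4, 6] / [2, 7, 8] / [3] / [5];  Q = [1, 2, 3] / [4, 7, 8] / [5] / [6];  common shape = (3, 3, 1, 1)

Row-insert the values π_1, π_2, … into P one at a time, bumping the leftmost entry strictly greater than the inserted value down to the next row. The recording tableau Q records, in position (i, j), the step at which that cell was added to P.
  Insert 5 (step 1): P = [5];  Q = [1]
  Insert 7 (step 2): P = [5, 7];  Q = [1, 2]
  Insert 8 (step 3): P = [5, 7, 8];  Q = [1, 2, 3]
  Insert 3 (step 4): P = [3, 7, 8] / [5];  Q = [1, 2, 3] / [4]
  Insert 2 (step 5): P = [2, 7, 8] / [3] / [5];  Q = [1, 2, 3] / [4] / [5]
  Insert 1 (step 6): P = [1, 7, 8] / [2] / [3] / [5];  Q = [1, 2, 3] / [4] / [5] / [6]
  Insert 4 (step 7): P = [1, 4, 8] / [2, 7] / [3] / [5];  Q = [1, 2, 3] / [4, 7] / [5] / [6]
  Insert 6 (step 8): P = [1, 4, 6] / [2, 7, 8] / [3] / [5];  Q = [1, 2, 3] / [4, 7, 8] / [5] / [6]
Final shape: (3, 3, 1, 1).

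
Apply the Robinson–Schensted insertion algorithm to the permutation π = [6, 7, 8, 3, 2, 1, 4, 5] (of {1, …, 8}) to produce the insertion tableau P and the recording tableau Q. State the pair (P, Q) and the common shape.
P = [1, 4, 5] / [2, 7, 8] / [3] / [6];  Q = [1, 2, 3] / [4, 7, 8] / [5] / [6];  common shape = (3, 3, 1, 1)

Row-insert the values π_1, π_2, … into P one at a time, bumping the leftmost entry strictly greater than the inserted value down to the next row. The recording tableau Q records, in position (i, j), the step at which that cell was added to P.
  Insert 6 (step 1): P = [6];  Q = [1]
  Insert 7 (step 2): P = [6, 7];  Q = [1, 2]
  Insert 8 (step 3): P = [6, 7, 8];  Q = [1, 2, 3]
  Insert 3 (step 4): P = [3, 7, 8] / [6];  Q = [1, 2, 3] / [4]
  Insert 2 (step 5): P = [2, 7, 8] / [3] / [6];  Q = [1, 2, 3] / [4] / [5]
  Insert 1 (step 6): P = [1, 7, 8] / [2] / [3] / [6];  Q = [1, 2, 3] / [4] / [5] / [6]
  Insert 4 (step 7): P = [1, 4, 8] / [2, 7] / [3] / [6];  Q = [1, 2, 3] / [4, 7] / [5] / [6]
  Insert 5 (step 8): P = [1, 4, 5] / [2, 7, 8] / [3] / [6];  Q = [1, 2, 3] / [4, 7, 8] / [5] / [6]
Final shape: (3, 3, 1, 1).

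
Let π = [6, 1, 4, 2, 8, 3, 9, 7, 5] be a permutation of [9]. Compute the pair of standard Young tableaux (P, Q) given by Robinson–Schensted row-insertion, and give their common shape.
P = [1, 2, 3, 5] / [4, 7, 9] / [6, 8];  Q = [1, 3, 5, 7] / [2, 6, 8] / [4, 9];  common shape = (4, 3, 2)

Row-insert the values π_1, π_2, … into P one at a time, bumping the leftmost entry strictly greater than the inserted value down to the next row. The recording tableau Q records, in position (i, j), the step at which that cell was added to P.
  Insert 6 (step 1): P = [6];  Q = [1]
  Insert 1 (step 2): P = [1] / [6];  Q = [1] / [2]
  Insert 4 (step 3): P = [1, 4] / [6];  Q = [1, 3] / [2]
  Insert 2 (step 4): P = [1, 2] / [4] / [6];  Q = [1, 3] / [2] / [4]
  Insert 8 (step 5): P = [1, 2, 8] / [4] / [6];  Q = [1, 3, 5] / [2] / [4]
  Insert 3 (step 6): P = [1, 2, 3] / [4, 8] / [6];  Q = [1, 3, 5] / [2, 6] / [4]
  Insert 9 (step 7): P = [1, 2, 3, 9] / [4, 8] / [6];  Q = [1, 3, 5, 7] / [2, 6] / [4]
  Insert 7 (step 8): P = [1, 2, 3, 7] / [4, 8, 9] / [6];  Q = [1, 3, 5, 7] / [2, 6, 8] / [4]
  Insert 5 (step 9): P = [1, 2, 3, 5] / [4, 7, 9] / [6, 8];  Q = [1, 3, 5, 7] / [2, 6, 8] / [4, 9]
Final shape: (4, 3, 2).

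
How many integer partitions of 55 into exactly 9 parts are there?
p(55, 9 parts) = 28629

Partitions of n into exactly k parts are in bijection with partitions of n − k into at most k parts (subtract 1 from each part). So p(55, exactly 9) = p(46, parts ≤ 9). Computing via the recurrence p(m, j) = p(m, j−1) + p(m−j, j) gives 28629.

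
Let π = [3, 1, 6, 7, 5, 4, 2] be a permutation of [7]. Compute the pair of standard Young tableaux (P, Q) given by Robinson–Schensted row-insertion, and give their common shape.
P = [1, 2, 7] / [3, 4] / [5] / [6];  Q = [1, 3, 4] / [2, 5] / [6] / [7];  common shape = (3, 2, 1, 1)

Row-insert the values π_1, π_2, … into P one at a time, bumping the leftmost entry strictly greater than the inserted value down to the next row. The recording tableau Q records, in position (i, j), the step at which that cell was added to P.
  Insert 3 (step 1): P = [3];  Q = [1]
  Insert 1 (step 2): P = [1] / [3];  Q = [1] / [2]
  Insert 6 (step 3): P = [1, 6] / [3];  Q = [1, 3] / [2]
  Insert 7 (step 4): P = [1, 6, 7] / [3];  Q = [1, 3, 4] / [2]
  Insert 5 (step 5): P = [1, 5, 7] / [3, 6];  Q = [1, 3, 4] / [2, 5]
  Insert 4 (step 6): P = [1, 4, 7] / [3, 5] / [6];  Q = [1, 3, 4] / [2, 5] / [6]
  Insert 2 (step 7): P = [1, 2, 7] / [3, 4] / [5] / [6];  Q = [1, 3, 4] / [2, 5] / [6] / [7]
Final shape: (3, 2, 1, 1).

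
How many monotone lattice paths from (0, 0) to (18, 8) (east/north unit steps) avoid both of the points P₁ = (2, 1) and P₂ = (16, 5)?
Number of paths = 715114

Inclusion–exclusion. Total paths: C(26, 18) = 1562275. Through P₁: C(3, 2)·C(23, 16) = 735471. Through P₂: C(21, 16)·C(5, 2) = 203490. Since P₁ is strictly southwest of P₂, a monotone path through both must visit P₁ then P₂; paths through both = C(3, 2)·C(18, 14)·C(5, 2) = 91800. Avoid both = 1562275 − 735471 − 203490 + 91800 = 715114.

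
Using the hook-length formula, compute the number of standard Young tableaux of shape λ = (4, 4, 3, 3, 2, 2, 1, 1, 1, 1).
# SYT of shape (4, 4, 3, 3, 2, 2, 1, 1, 1, 1) = 443201220

Hook-length formula: f^λ = n! / Π hook(c), product over all cells c of the Young diagram. For λ = (4, 4, 3, 3, 2, 2, 1, 1, 1, 1), n = 22 boxes. Hook lengths by row (left-to-right, top-to-bottom): [13, 8, 5, 2]; [12, 7, 4, 1]; [10, 5, 2]; [9, 4, 1]; [7, 2]; [6, 1]; [4]; [3]; [2]; [1]. Product of hooks = 2536095744000. So f^λ = 22! / 2536095744000 = 1124000727777607680000 / 2536095744000 = 443201220.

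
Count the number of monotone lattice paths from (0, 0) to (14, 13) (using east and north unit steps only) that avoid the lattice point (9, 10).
Number of paths = 14885132

Total paths from (0, 0) to (14, 13): C(27, 14) = 20058300. Paths through (9, 10): (paths (0, 0) → (9, 10)) × (paths (9, 10) → (14, 13)) = C(19, 9) · C(8, 5) = 92378 · 56 = 5173168. Avoidance count = 20058300 − 5173168 = 14885132.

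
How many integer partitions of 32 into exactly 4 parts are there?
p(32, 4 parts) = 249

Partitions of n into exactly k parts are in bijection with partitions of n − k into at most k parts (subtract 1 from each part). So p(32, exactly 4) = p(28, parts ≤ 4). Computing via the recurrence p(m, j) = p(m, j−1) + p(m−j, j) gives 249.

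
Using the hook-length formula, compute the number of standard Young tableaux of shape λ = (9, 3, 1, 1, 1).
# SYT of shape (9, 3, 1, 1, 1) = 26950

Hook-length formula: f^λ = n! / Π hook(c), product over all cells c of the Young diagram. For λ = (9, 3, 1, 1, 1), n = 15 boxes. Hook lengths by row (left-to-right, top-to-bottom): [13, 9, 8, 6, 5, 4, 3, 2, 1]; [6, 2, 1]; [3]; [2]; [1]. Product of hooks = 48522240. So f^λ = 15! / 48522240 = 1307674368000 / 48522240 = 26950.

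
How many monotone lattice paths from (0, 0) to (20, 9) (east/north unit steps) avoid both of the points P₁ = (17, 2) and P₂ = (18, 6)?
Number of paths = 8657075

Inclusion–exclusion. Total paths: C(29, 20) = 10015005. Through P₁: C(19, 17)·C(10, 3) = 20520. Through P₂: C(24, 18)·C(5, 2) = 1345960. Since P₁ is strictly southwest of P₂, a monotone path through both must visit P₁ then P₂; paths through both = C(19, 17)·C(5, 1)·C(5, 2) = 8550. Avoid both = 10015005 − 20520 − 1345960 + 8550 = 8657075.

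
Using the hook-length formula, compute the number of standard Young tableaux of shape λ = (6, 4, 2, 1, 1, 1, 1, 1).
# SYT of shape (6, 4, 2, 1, 1, 1, 1, 1) = 1454112

Hook-length formula: f^λ = n! / Π hook(c), product over all cells c of the Young diagram. For λ = (6, 4, 2, 1, 1, 1, 1, 1), n = 17 boxes. Hook lengths by row (left-to-right, top-to-bottom): [13, 7, 5, 4, 2, 1]; [10, 4, 2, 1]; [7, 1]; [5]; [4]; [3]; [2]; [1]. Product of hooks = 244608000. So f^λ = 17! / 244608000 = 355687428096000 / 244608000 = 1454112.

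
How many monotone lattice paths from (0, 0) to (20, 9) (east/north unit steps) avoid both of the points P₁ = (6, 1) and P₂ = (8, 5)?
Number of paths = 5625375

Inclusion–exclusion. Total paths: C(29, 20) = 10015005. Through P₁: C(7, 6)·C(22, 14) = 2238390. Through P₂: C(13, 8)·C(16, 12) = 2342340. Since P₁ is strictly southwest of P₂, a monotone path through both must visit P₁ then P₂; paths through both = C(7, 6)·C(6, 2)·C(16, 12) = 191100. Avoid both = 10015005 − 2238390 − 2342340 + 191100 = 5625375.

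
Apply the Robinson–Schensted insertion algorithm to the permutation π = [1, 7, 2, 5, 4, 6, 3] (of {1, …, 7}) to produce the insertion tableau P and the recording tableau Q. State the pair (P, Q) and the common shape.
P = [1, 2, 3, 6] / [4] / [5] / [7];  Q = [1, 2, 4, 6] / [3] / [5] / [7];  common shape = (4, 1, 1, 1)

Row-insert the values π_1, π_2, … into P one at a time, bumping the leftmost entry strictly greater than the inserted value down to the next row. The recording tableau Q records, in position (i, j), the step at which that cell was added to P.
  Insert 1 (step 1): P = [1];  Q = [1]
  Insert 7 (step 2): P = [1, 7];  Q = [1, 2]
  Insert 2 (step 3): P = [1, 2] / [7];  Q = [1, 2] / [3]
  Insert 5 (step 4): P = [1, 2, 5] / [7];  Q = [1, 2, 4] / [3]
  Insert 4 (step 5): P = [1, 2, 4] / [5] / [7];  Q = [1, 2, 4] / [3] / [5]
  Insert 6 (step 6): P = [1, 2, 4, 6] / [5] / [7];  Q = [1, 2, 4, 6] / [3] / [5]
  Insert 3 (step 7): P = [1, 2, 3, 6] / [4] / [5] / [7];  Q = [1, 2, 4, 6] / [3] / [5] / [7]
Final shape: (4, 1, 1, 1).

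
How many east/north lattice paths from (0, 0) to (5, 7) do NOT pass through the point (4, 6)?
Number of paths = 372

Total paths from (0, 0) to (5, 7): C(12, 5) = 792. Paths through (4, 6): (paths (0, 0) → (4, 6)) × (paths (4, 6) → (5, 7)) = C(10, 4) · C(2, 1) = 210 · 2 = 420. Avoidance count = 792 − 420 = 372.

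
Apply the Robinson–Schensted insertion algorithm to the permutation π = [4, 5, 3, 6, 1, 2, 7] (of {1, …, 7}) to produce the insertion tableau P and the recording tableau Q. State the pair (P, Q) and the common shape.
P = [1, 2, 6, 7] / [3, 5] / [4];  Q = [1, 2, 4, 7] / [3, 6] / [5];  common shape = (4, 2, 1)

Row-insert the values π_1, π_2, … into P one at a time, bumping the leftmost entry strictly greater than the inserted value down to the next row. The recording tableau Q records, in position (i, j), the step at which that cell was added to P.
  Insert 4 (step 1): P = [4];  Q = [1]
  Insert 5 (step 2): P = [4, 5];  Q = [1, 2]
  Insert 3 (step 3): P = [3, 5] / [4];  Q = [1, 2] / [3]
  Insert 6 (step 4): P = [3, 5, 6] / [4];  Q = [1, 2, 4] / [3]
  Insert 1 (step 5): P = [1, 5, 6] / [3] / [4];  Q = [1, 2, 4] / [3] / [5]
  Insert 2 (step 6): P = [1, 2, 6] / [3, 5] / [4];  Q = [1, 2, 4] / [3, 6] / [5]
  Insert 7 (step 7): P = [1, 2, 6, 7] / [3, 5] / [4];  Q = [1, 2, 4, 7] / [3, 6] / [5]
Final shape: (4, 2, 1).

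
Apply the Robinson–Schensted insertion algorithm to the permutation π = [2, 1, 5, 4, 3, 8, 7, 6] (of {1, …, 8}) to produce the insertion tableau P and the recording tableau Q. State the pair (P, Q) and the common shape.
P = [1, 3, 6] / [2, 4, 7] / [5, 8];  Q = [1, 3, 6] / [2, 4, 7] / [5, 8];  common shape = (3, 3, 2)

Row-insert the values π_1, π_2, … into P one at a time, bumping the leftmost entry strictly greater than the inserted value down to the next row. The recording tableau Q records, in position (i, j), the step at which that cell was added to P.
  Insert 2 (step 1): P = [2];  Q = [1]
  Insert 1 (step 2): P = [1] / [2];  Q = [1] / [2]
  Insert 5 (step 3): P = [1, 5] / [2];  Q = [1, 3] / [2]
  Insert 4 (step 4): P = [1, 4] / [2, 5];  Q = [1, 3] / [2, 4]
  Insert 3 (step 5): P = [1, 3] / [2, 4] / [5];  Q = [1, 3] / [2, 4] / [5]
  Insert 8 (step 6): P = [1, 3, 8] / [2, 4] / [5];  Q = [1, 3, 6] / [2, 4] / [5]
  Insert 7 (step 7): P = [1, 3, 7] / [2, 4, 8] / [5];  Q = [1, 3, 6] / [2, 4, 7] / [5]
  Insert 6 (step 8): P = [1, 3, 6] / [2, 4, 7] / [5, 8];  Q = [1, 3, 6] / [2, 4, 7] / [5, 8]
Final shape: (3, 3, 2).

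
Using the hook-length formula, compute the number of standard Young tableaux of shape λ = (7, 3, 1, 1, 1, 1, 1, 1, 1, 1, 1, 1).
# SYT of shape (7, 3, 1, 1, 1, 1, 1, 1, 1, 1, 1, 1) = 1421200

Hook-length formula: f^λ = n! / Π hook(c), product over all cells c of the Young diagram. For λ = (7, 3, 1, 1, 1, 1, 1, 1, 1, 1, 1, 1), n = 20 boxes. Hook lengths by row (left-to-right, top-to-bottom): [18, 7, 6, 4, 3, 2, 1]; [13, 2, 1]; [10]; [9]; [8]; [7]; [6]; [5]; [4]; [3]; [2]; [1]. Product of hooks = 1711864627200. So f^λ = 20! / 1711864627200 = 2432902008176640000 / 1711864627200 = 1421200.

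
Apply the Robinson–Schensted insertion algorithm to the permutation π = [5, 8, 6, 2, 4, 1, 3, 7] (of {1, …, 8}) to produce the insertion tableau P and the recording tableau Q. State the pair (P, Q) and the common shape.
P = [1, 3, 7] / [2, 4] / [5, 6] / [8];  Q = [1, 2, 8] / [3, 5] / [4, 7] / [6];  common shape = (3, 2, 2, 1)

Row-insert the values π_1, π_2, … into P one at a time, bumping the leftmost entry strictly greater than the inserted value down to the next row. The recording tableau Q records, in position (i, j), the step at which that cell was added to P.
  Insert 5 (step 1): P = [5];  Q = [1]
  Insert 8 (step 2): P = [5, 8];  Q = [1, 2]
  Insert 6 (step 3): P = [5, 6] / [8];  Q = [1, 2] / [3]
  Insert 2 (step 4): P = [2, 6] / [5] / [8];  Q = [1, 2] / [3] / [4]
  Insert 4 (step 5): P = [2, 4] / [5, 6] / [8];  Q = [1, 2] / [3, 5] / [4]
  Insert 1 (step 6): P = [1, 4] / [2, 6] / [5] / [8];  Q = [1, 2] / [3, 5] / [4] / [6]
  Insert 3 (step 7): P = [1, 3] / [2, 4] / [5, 6] / [8];  Q = [1, 2] / [3, 5] / [4, 7] / [6]
  Insert 7 (step 8): P = [1, 3, 7] / [2, 4] / [5, 6] / [8];  Q = [1, 2, 8] / [3, 5] / [4, 7] / [6]
Final shape: (3, 2, 2, 1).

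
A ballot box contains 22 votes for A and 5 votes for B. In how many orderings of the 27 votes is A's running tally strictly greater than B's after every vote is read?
Strict-lead orderings = 50830

Total orderings of the 27 votes with 22 for A: C(27, 22) = 80730. By the Bertrand ballot formula (Cycle Lemma / reflection principle), the number of orderings in which A is strictly ahead of B throughout is (p − q)/(p + q) · C(p + q, p) = (22 − 5)/(22 + 5) · 80730 = 50830.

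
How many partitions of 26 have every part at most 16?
p(26, parts ≤ 16) = 2339

Use the recurrence p(n, m) = p(n, m−1) + p(n−m, m): either the largest part is < m (count p(n, m−1)) or the largest part is exactly m (remove one copy of m, count p(n−m, m)). With p(0, ·) = 1 this gives p(26, parts ≤ 16) = 2339. (By conjugating Young diagrams, this also counts partitions of 26 into at most 16 parts.)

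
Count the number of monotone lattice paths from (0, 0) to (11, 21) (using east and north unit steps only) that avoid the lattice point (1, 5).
Number of paths = 97154070

Total paths from (0, 0) to (11, 21): C(32, 11) = 129024480. Paths through (1, 5): (paths (0, 0) → (1, 5)) × (paths (1, 5) → (11, 21)) = C(6, 1) · C(26, 10) = 6 · 5311735 = 31870410. Avoidance count = 129024480 − 31870410 = 97154070.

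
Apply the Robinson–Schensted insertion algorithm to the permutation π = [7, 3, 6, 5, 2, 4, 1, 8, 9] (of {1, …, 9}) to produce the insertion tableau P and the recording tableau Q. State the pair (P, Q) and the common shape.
P = [1, 4, 8, 9] / [2, 5] / [3] / [6] / [7];  Q = [1, 3, 8, 9] / [2, 6] / [4] / [5] / [7];  common shape = (4, 2, 1, 1, 1)

Row-insert the values π_1, π_2, … into P one at a time, bumping the leftmost entry strictly greater than the inserted value down to the next row. The recording tableau Q records, in position (i, j), the step at which that cell was added to P.
  Insert 7 (step 1): P = [7];  Q = [1]
  Insert 3 (step 2): P = [3] / [7];  Q = [1] / [2]
  Insert 6 (step 3): P = [3, 6] / [7];  Q = [1, 3] / [2]
  Insert 5 (step 4): P = [3, 5] / [6] / [7];  Q = [1, 3] / [2] / [4]
  Insert 2 (step 5): P = [2, 5] / [3] / [6] / [7];  Q = [1, 3] / [2] / [4] / [5]
  Insert 4 (step 6): P = [2, 4] / [3, 5] / [6] / [7];  Q = [1, 3] / [2, 6] / [4] / [5]
  Insert 1 (step 7): P = [1, 4] / [2, 5] / [3] / [6] / [7];  Q = [1, 3] / [2, 6] / [4] / [5] / [7]
  Insert 8 (step 8): P = [1, 4, 8] / [2, 5] / [3] / [6] / [7];  Q = [1, 3, 8] / [2, 6] / [4] / [5] / [7]
  Insert 9 (step 9): P = [1, 4, 8, 9] / [2, 5] / [3] / [6] / [7];  Q = [1, 3, 8, 9] / [2, 6] / [4] / [5] / [7]
Final shape: (4, 2, 1, 1, 1).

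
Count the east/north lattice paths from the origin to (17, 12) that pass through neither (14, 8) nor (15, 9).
Number of paths = 34024345

Inclusion–exclusion. Total paths: C(29, 17) = 51895935. Through P₁: C(22, 14)·C(7, 3) = 11191950. Through P₂: C(24, 15)·C(5, 2) = 13075040. Since P₁ is strictly southwest of P₂, a monotone path through both must visit P₁ then P₂; paths through both = C(22, 14)·C(2, 1)·C(5, 2) = 6395400. Avoid both = 51895935 − 11191950 − 13075040 + 6395400 = 34024345.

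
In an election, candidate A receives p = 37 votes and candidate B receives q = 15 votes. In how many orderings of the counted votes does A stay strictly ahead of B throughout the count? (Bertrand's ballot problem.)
Strict-lead orderings = 1895969056520

Total orderings of the 52 votes with 37 for A: C(52, 37) = 4481381406320. By the Bertrand ballot formula (Cycle Lemma / reflection principle), the number of orderings in which A is strictly ahead of B throughout is (p − q)/(p + q) · C(p + q, p) = (37 − 15)/(37 + 15) · 4481381406320 = 1895969056520.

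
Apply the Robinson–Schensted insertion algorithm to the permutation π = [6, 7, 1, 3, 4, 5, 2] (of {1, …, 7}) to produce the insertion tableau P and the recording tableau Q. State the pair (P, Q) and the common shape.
P = [1, 2, 4, 5] / [3, 7] / [6];  Q = [1, 2, 5, 6] / [3, 4] / [7];  common shape = (4, 2, 1)

Row-insert the values π_1, π_2, … into P one at a time, bumping the leftmost entry strictly greater than the inserted value down to the next row. The recording tableau Q records, in position (i, j), the step at which that cell was added to P.
  Insert 6 (step 1): P = [6];  Q = [1]
  Insert 7 (step 2): P = [6, 7];  Q = [1, 2]
  Insert 1 (step 3): P = [1, 7] / [6];  Q = [1, 2] / [3]
  Insert 3 (step 4): P = [1, 3] / [6, 7];  Q = [1, 2] / [3, 4]
  Insert 4 (step 5): P = [1, 3, 4] / [6, 7];  Q = [1, 2, 5] / [3, 4]
  Insert 5 (step 6): P = [1, 3, 4, 5] / [6, 7];  Q = [1, 2, 5, 6] / [3, 4]
  Insert 2 (step 7): P = [1, 2, 4, 5] / [3, 7] / [6];  Q = [1, 2, 5, 6] / [3, 4] / [7]
Final shape: (4, 2, 1).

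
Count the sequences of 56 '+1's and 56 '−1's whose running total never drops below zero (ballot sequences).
C_56 = 6852456927844873497549658464312

These ballot sequences are counted by the Catalan number C_n = (1/(n + 1)) · C(2n, n). For n = 56: C_56 = (1/57) · C(112, 56) = 390590044887157789360330532465784/57 = 6852456927844873497549658464312.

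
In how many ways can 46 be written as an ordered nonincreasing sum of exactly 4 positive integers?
p(46, 4 parts) = 720

Partitions of n into exactly k parts are in bijection with partitions of n − k into at most k parts (subtract 1 from each part). So p(46, exactly 4) = p(42, parts ≤ 4). Computing via the recurrence p(m, j) = p(m, j−1) + p(m−j, j) gives 720.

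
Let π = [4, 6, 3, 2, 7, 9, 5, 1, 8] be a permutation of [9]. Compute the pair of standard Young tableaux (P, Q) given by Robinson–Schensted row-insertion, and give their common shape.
P = [1, 5, 7, 8] / [2, 6, 9] / [3] / [4];  Q = [1, 2, 5, 6] / [3, 7, 9] / [4] / [8];  common shape = (4, 3, 1, 1)

Row-insert the values π_1, π_2, … into P one at a time, bumping the leftmost entry strictly greater than the inserted value down to the next row. The recording tableau Q records, in position (i, j), the step at which that cell was added to P.
  Insert 4 (step 1): P = [4];  Q = [1]
  Insert 6 (step 2): P = [4, 6];  Q = [1, 2]
  Insert 3 (step 3): P = [3, 6] / [4];  Q = [1, 2] / [3]
  Insert 2 (step 4): P = [2, 6] / [3] / [4];  Q = [1, 2] / [3] / [4]
  Insert 7 (step 5): P = [2, 6, 7] / [3] / [4];  Q = [1, 2, 5] / [3] / [4]
  Insert 9 (step 6): P = [2, 6, 7, 9] / [3] / [4];  Q = [1, 2, 5, 6] / [3] / [4]
  Insert 5 (step 7): P = [2, 5, 7, 9] / [3, 6] / [4];  Q = [1, 2, 5, 6] / [3, 7] / [4]
  Insert 1 (step 8): P = [1, 5, 7, 9] / [2, 6] / [3] / [4];  Q = [1, 2, 5, 6] / [3, 7] / [4] / [8]
  Insert 8 (step 9): P = [1, 5, 7, 8] / [2, 6, 9] / [3] / [4];  Q = [1, 2, 5, 6] / [3, 7, 9] / [4] / [8]
Final shape: (4, 3, 1, 1).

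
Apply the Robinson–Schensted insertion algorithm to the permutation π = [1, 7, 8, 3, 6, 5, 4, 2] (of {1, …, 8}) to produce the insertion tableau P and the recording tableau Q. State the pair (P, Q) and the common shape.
P = [1, 2, 4] / [3, 8] / [5] / [6] / [7];  Q = [1, 2, 3] / [4, 5] / [6] / [7] / [8];  common shape = (3, 2, 1, 1, 1)

Row-insert the values π_1, π_2, … into P one at a time, bumping the leftmost entry strictly greater than the inserted value down to the next row. The recording tableau Q records, in position (i, j), the step at which that cell was added to P.
  Insert 1 (step 1): P = [1];  Q = [1]
  Insert 7 (step 2): P = [1, 7];  Q = [1, 2]
  Insert 8 (step 3): P = [1, 7, 8];  Q = [1, 2, 3]
  Insert 3 (step 4): P = [1, 3, 8] / [7];  Q = [1, 2, 3] / [4]
  Insert 6 (step 5): P = [1, 3, 6] / [7, 8];  Q = [1, 2, 3] / [4, 5]
  Insert 5 (step 6): P = [1, 3, 5] / [6, 8] / [7];  Q = [1, 2, 3] / [4, 5] / [6]
  Insert 4 (step 7): P = [1, 3, 4] / [5, 8] / [6] / [7];  Q = [1, 2, 3] / [4, 5] / [6] / [7]
  Insert 2 (step 8): P = [1, 2, 4] / [3, 8] / [5] / [6] / [7];  Q = [1, 2, 3] / [4, 5] / [6] / [7] / [8]
Final shape: (3, 2, 1, 1, 1).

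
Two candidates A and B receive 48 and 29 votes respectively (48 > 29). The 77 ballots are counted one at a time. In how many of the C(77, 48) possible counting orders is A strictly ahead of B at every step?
Strict-lead orderings = 326385840027712089100

Total orderings of the 77 votes with 48 for A: C(77, 48) = 1322721562217570045300. By the Bertrand ballot formula (Cycle Lemma / reflection principle), the number of orderings in which A is strictly ahead of B throughout is (p − q)/(p + q) · C(p + q, p) = (48 − 29)/(48 + 29) · 1322721562217570045300 = 326385840027712089100.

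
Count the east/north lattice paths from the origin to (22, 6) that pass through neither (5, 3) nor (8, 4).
Number of paths = 280380

Inclusion–exclusion. Total paths: C(28, 22) = 376740. Through P₁: C(8, 5)·C(20, 17) = 63840. Through P₂: C(12, 8)·C(16, 14) = 59400. Since P₁ is strictly southwest of P₂, a monotone path through both must visit P₁ then P₂; paths through both = C(8, 5)·C(4, 3)·C(16, 14) = 26880. Avoid both = 376740 − 63840 − 59400 + 26880 = 280380.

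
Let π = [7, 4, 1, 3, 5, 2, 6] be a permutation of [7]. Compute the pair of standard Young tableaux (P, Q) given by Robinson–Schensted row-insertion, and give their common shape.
P = [1, 2, 5, 6] / [3] / [4] / [7];  Q = [1, 4, 5, 7] / [2] / [3] / [6];  common shape = (4, 1, 1, 1)

Row-insert the values π_1, π_2, … into P one at a time, bumping the leftmost entry strictly greater than the inserted value down to the next row. The recording tableau Q records, in position (i, j), the step at which that cell was added to P.
  Insert 7 (step 1): P = [7];  Q = [1]
  Insert 4 (step 2): P = [4] / [7];  Q = [1] / [2]
  Insert 1 (step 3): P = [1] / [4] / [7];  Q = [1] / [2] / [3]
  Insert 3 (step 4): P = [1, 3] / [4] / [7];  Q = [1, 4] / [2] / [3]
  Insert 5 (step 5): P = [1, 3, 5] / [4] / [7];  Q = [1, 4, 5] / [2] / [3]
  Insert 2 (step 6): P = [1, 2, 5] / [3] / [4] / [7];  Q = [1, 4, 5] / [2] / [3] / [6]
  Insert 6 (step 7): P = [1, 2, 5, 6] / [3] / [4] / [7];  Q = [1, 4, 5, 7] / [2] / [3] / [6]
Final shape: (4, 1, 1, 1).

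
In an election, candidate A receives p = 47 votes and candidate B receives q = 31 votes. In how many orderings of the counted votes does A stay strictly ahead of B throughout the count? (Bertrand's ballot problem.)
Strict-lead orderings = 1092311999766767521280

Total orderings of the 78 votes with 47 for A: C(78, 47) = 5325020998862991666240. By the Bertrand ballot formula (Cycle Lemma / reflection principle), the number of orderings in which A is strictly ahead of B throughout is (p − q)/(p + q) · C(p + q, p) = (47 − 31)/(47 + 31) · 5325020998862991666240 = 1092311999766767521280.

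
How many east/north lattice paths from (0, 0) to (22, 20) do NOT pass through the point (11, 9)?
Number of paths = 395307248700

Total paths from (0, 0) to (22, 20): C(42, 22) = 513791607420. Paths through (11, 9): (paths (0, 0) → (11, 9)) × (paths (11, 9) → (22, 20)) = C(20, 11) · C(22, 11) = 167960 · 705432 = 118484358720. Avoidance count = 513791607420 − 118484358720 = 395307248700.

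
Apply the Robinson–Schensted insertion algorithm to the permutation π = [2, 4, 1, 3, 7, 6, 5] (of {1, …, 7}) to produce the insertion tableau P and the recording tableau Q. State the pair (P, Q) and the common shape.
P = [1, 3, 5] / [2, 4, 6] / [7];  Q = [1, 2, 5] / [3, 4, 6] / [7];  common shape = (3, 3, 1)

Row-insert the values π_1, π_2, … into P one at a time, bumping the leftmost entry strictly greater than the inserted value down to the next row. The recording tableau Q records, in position (i, j), the step at which that cell was added to P.
  Insert 2 (step 1): P = [2];  Q = [1]
  Insert 4 (step 2): P = [2, 4];  Q = [1, 2]
  Insert 1 (step 3): P = [1, 4] / [2];  Q = [1, 2] / [3]
  Insert 3 (step 4): P = [1, 3] / [2, 4];  Q = [1, 2] / [3, 4]
  Insert 7 (step 5): P = [1, 3, 7] / [2, 4];  Q = [1, 2, 5] / [3, 4]
  Insert 6 (step 6): P = [1, 3, 6] / [2, 4, 7];  Q = [1, 2, 5] / [3, 4, 6]
  Insert 5 (step 7): P = [1, 3, 5] / [2, 4, 6] / [7];  Q = [1, 2, 5] / [3, 4, 6] / [7]
Final shape: (3, 3, 1).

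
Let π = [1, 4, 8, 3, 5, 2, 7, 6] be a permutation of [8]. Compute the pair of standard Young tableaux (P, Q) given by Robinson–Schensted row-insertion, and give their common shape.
P = [1, 2, 5, 6] / [3, 7] / [4, 8];  Q = [1, 2, 3, 7] / [4, 5] / [6, 8];  common shape = (4, 2, 2)

Row-insert the values π_1, π_2, … into P one at a time, bumping the leftmost entry strictly greater than the inserted value down to the next row. The recording tableau Q records, in position (i, j), the step at which that cell was added to P.
  Insert 1 (step 1): P = [1];  Q = [1]
  Insert 4 (step 2): P = [1, 4];  Q = [1, 2]
  Insert 8 (step 3): P = [1, 4, 8];  Q = [1, 2, 3]
  Insert 3 (step 4): P = [1, 3, 8] / [4];  Q = [1, 2, 3] / [4]
  Insert 5 (step 5): P = [1, 3, 5] / [4, 8];  Q = [1, 2, 3] / [4, 5]
  Insert 2 (step 6): P = [1, 2, 5] / [3, 8] / [4];  Q = [1, 2, 3] / [4, 5] / [6]
  Insert 7 (step 7): P = [1, 2, 5, 7] / [3, 8] / [4];  Q = [1, 2, 3, 7] / [4, 5] / [6]
  Insert 6 (step 8): P = [1, 2, 5, 6] / [3, 7] / [4, 8];  Q = [1, 2, 3, 7] / [4, 5] / [6, 8]
Final shape: (4, 2, 2).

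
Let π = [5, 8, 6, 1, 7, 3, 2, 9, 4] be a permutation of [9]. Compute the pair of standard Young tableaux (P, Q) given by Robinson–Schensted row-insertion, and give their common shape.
P = [1, 2, 4, 9] / [3, 6, 7] / [5] / [8];  Q = [1, 2, 5, 8] / [3, 6, 9] / [4] / [7];  common shape = (4, 3, 1, 1)

Row-insert the values π_1, π_2, … into P one at a time, bumping the leftmost entry strictly greater than the inserted value down to the next row. The recording tableau Q records, in position (i, j), the step at which that cell was added to P.
  Insert 5 (step 1): P = [5];  Q = [1]
  Insert 8 (step 2): P = [5, 8];  Q = [1, 2]
  Insert 6 (step 3): P = [5, 6] / [8];  Q = [1, 2] / [3]
  Insert 1 (step 4): P = [1, 6] / [5] / [8];  Q = [1, 2] / [3] / [4]
  Insert 7 (step 5): P = [1, 6, 7] / [5] / [8];  Q = [1, 2, 5] / [3] / [4]
  Insert 3 (step 6): P = [1, 3, 7] / [5, 6] / [8];  Q = [1, 2, 5] / [3, 6] / [4]
  Insert 2 (step 7): P = [1, 2, 7] / [3, 6] / [5] / [8];  Q = [1, 2, 5] / [3, 6] / [4] / [7]
  Insert 9 (step 8): P = [1, 2, 7, 9] / [3, 6] / [5] / [8];  Q = [1, 2, 5, 8] / [3, 6] / [4] / [7]
  Insert 4 (step 9): P = [1, 2, 4, 9] / [3, 6, 7] / [5] / [8];  Q = [1, 2, 5, 8] / [3, 6, 9] / [4] / [7]
Final shape: (4, 3, 1, 1).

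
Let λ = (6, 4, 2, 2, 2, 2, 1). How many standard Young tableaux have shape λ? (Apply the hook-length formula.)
# SYT of shape (6, 4, 2, 2, 2, 2, 1) = 23279256

Hook-length formula: f^λ = n! / Π hook(c), product over all cells c of the Young diagram. For λ = (6, 4, 2, 2, 2, 2, 1), n = 19 boxes. Hook lengths by row (left-to-right, top-to-bottom): [12, 10, 5, 4, 2, 1]; [9, 7, 2, 1]; [6, 4]; [5, 3]; [4, 2]; [3, 1]; [1]. Product of hooks = 5225472000. So f^λ = 19! / 5225472000 = 121645100408832000 / 5225472000 = 23279256.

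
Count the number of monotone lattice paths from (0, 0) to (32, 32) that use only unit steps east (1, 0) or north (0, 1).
Number of paths = 1832624140942590534

A monotone lattice path from (0, 0) to (32, 32) consists of 32 east steps and 32 north steps in some order, so it is determined by which 32 of the 64 steps are east. The count is C(64, 32) = 1832624140942590534.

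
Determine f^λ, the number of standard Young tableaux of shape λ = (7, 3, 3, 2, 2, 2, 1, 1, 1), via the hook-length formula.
# SYT of shape (7, 3, 3, 2, 2, 2, 1, 1, 1) = 993248256

Hook-length formula: f^λ = n! / Π hook(c), product over all cells c of the Young diagram. For λ = (7, 3, 3, 2, 2, 2, 1, 1, 1), n = 22 boxes. Hook lengths by row (left-to-right, top-to-bottom): [15, 11, 7, 4, 3, 2, 1]; [10, 6, 2]; [9, 5, 1]; [7, 3]; [6, 2]; [5, 1]; [3]; [2]; [1]. Product of hooks = 1131641280000. So f^λ = 22! / 1131641280000 = 1124000727777607680000 / 1131641280000 = 993248256.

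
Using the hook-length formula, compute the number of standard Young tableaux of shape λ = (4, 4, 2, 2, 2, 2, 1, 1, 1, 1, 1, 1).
# SYT of shape (4, 4, 2, 2, 2, 2, 1, 1, 1, 1, 1, 1) = 58198140

Hook-length formula: f^λ = n! / Π hook(c), product over all cells c of the Young diagram. For λ = (4, 4, 2, 2, 2, 2, 1, 1, 1, 1, 1, 1), n = 22 boxes. Hook lengths by row (left-to-right, top-to-bottom): [15, 8, 3, 2]; [14, 7, 2, 1]; [11, 4]; [10, 3]; [9, 2]; [8, 1]; [6]; [5]; [4]; [3]; [2]; [1]. Product of hooks = 19313344512000. So f^λ = 22! / 19313344512000 = 1124000727777607680000 / 19313344512000 = 58198140.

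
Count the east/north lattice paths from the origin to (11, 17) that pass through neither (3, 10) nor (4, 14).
Number of paths = 19438170

Inclusion–exclusion. Total paths: C(28, 11) = 21474180. Through P₁: C(13, 3)·C(15, 8) = 1840410. Through P₂: C(18, 4)·C(10, 7) = 367200. Since P₁ is strictly southwest of P₂, a monotone path through both must visit P₁ then P₂; paths through both = C(13, 3)·C(5, 1)·C(10, 7) = 171600. Avoid both = 21474180 − 1840410 − 367200 + 171600 = 19438170.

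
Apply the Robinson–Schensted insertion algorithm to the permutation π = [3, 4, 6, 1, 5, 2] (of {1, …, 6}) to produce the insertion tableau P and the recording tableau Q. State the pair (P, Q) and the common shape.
P = [1, 2, 5] / [3, 4] / [6];  Q = [1, 2, 3] / [4, 5] / [6];  common shape = (3, 2, 1)

Row-insert the values π_1, π_2, … into P one at a time, bumping the leftmost entry strictly greater than the inserted value down to the next row. The recording tableau Q records, in position (i, j), the step at which that cell was added to P.
  Insert 3 (step 1): P = [3];  Q = [1]
  Insert 4 (step 2): P = [3, 4];  Q = [1, 2]
  Insert 6 (step 3): P = [3, 4, 6];  Q = [1, 2, 3]
  Insert 1 (step 4): P = [1, 4, 6] / [3];  Q = [1, 2, 3] / [4]
  Insert 5 (step 5): P = [1, 4, 5] / [3, 6];  Q = [1, 2, 3] / [4, 5]
  Insert 2 (step 6): P = [1, 2, 5] / [3, 4] / [6];  Q = [1, 2, 3] / [4, 5] / [6]
Final shape: (3, 2, 1).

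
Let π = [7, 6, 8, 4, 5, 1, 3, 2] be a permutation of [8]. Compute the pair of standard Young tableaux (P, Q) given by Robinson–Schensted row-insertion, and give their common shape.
P = [1, 2] / [3, 5] / [4, 8] / [6] / [7];  Q = [1, 3] / [2, 5] / [4, 7] / [6] / [8];  common shape = (2, 2, 2, 1, 1)

Row-insert the values π_1, π_2, … into P one at a time, bumping the leftmost entry strictly greater than the inserted value down to the next row. The recording tableau Q records, in position (i, j), the step at which that cell was added to P.
  Insert 7 (step 1): P = [7];  Q = [1]
  Insert 6 (step 2): P = [6] / [7];  Q = [1] / [2]
  Insert 8 (step 3): P = [6, 8] / [7];  Q = [1, 3] / [2]
  Insert 4 (step 4): P = [4, 8] / [6] / [7];  Q = [1, 3] / [2] / [4]
  Insert 5 (step 5): P = [4, 5] / [6, 8] / [7];  Q = [1, 3] / [2, 5] / [4]
  Insert 1 (step 6): P = [1, 5] / [4, 8] / [6] / [7];  Q = [1, 3] / [2, 5] / [4] / [6]
  Insert 3 (step 7): P = [1, 3] / [4, 5] / [6, 8] / [7];  Q = [1, 3] / [2, 5] / [4, 7] / [6]
  Insert 2 (step 8): P = [1, 2] / [3, 5] / [4, 8] / [6] / [7];  Q = [1, 3] / [2, 5] / [4, 7] / [6] / [8]
Final shape: (2, 2, 2, 1, 1).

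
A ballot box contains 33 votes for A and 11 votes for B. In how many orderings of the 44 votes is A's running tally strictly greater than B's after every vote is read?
Strict-lead orderings = 3834669566

Total orderings of the 44 votes with 33 for A: C(44, 33) = 7669339132. By the Bertrand ballot formula (Cycle Lemma / reflection principle), the number of orderings in which A is strictly ahead of B throughout is (p − q)/(p + q) · C(p + q, p) = (33 − 11)/(33 + 11) · 7669339132 = 3834669566.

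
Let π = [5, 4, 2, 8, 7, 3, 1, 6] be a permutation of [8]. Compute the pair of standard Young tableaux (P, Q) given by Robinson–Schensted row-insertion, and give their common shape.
P = [1, 3, 6] / [2, 7] / [4, 8] / [5];  Q = [1, 4, 8] / [2, 5] / [3, 6] / [7];  common shape = (3, 2, 2, 1)

Row-insert the values π_1, π_2, … into P one at a time, bumping the leftmost entry strictly greater than the inserted value down to the next row. The recording tableau Q records, in position (i, j), the step at which that cell was added to P.
  Insert 5 (step 1): P = [5];  Q = [1]
  Insert 4 (step 2): P = [4] / [5];  Q = [1] / [2]
  Insert 2 (step 3): P = [2] / [4] / [5];  Q = [1] / [2] / [3]
  Insert 8 (step 4): P = [2, 8] / [4] / [5];  Q = [1, 4] / [2] / [3]
  Insert 7 (step 5): P = [2, 7] / [4, 8] / [5];  Q = [1, 4] / [2, 5] / [3]
  Insert 3 (step 6): P = [2, 3] / [4, 7] / [5, 8];  Q = [1, 4] / [2, 5] / [3, 6]
  Insert 1 (step 7): P = [1, 3] / [2, 7] / [4, 8] / [5];  Q = [1, 4] / [2, 5] / [3, 6] / [7]
  Insert 6 (step 8): P = [1, 3, 6] / [2, 7] / [4, 8] / [5];  Q = [1, 4, 8] / [2, 5] / [3, 6] / [7]
Final shape: (3, 2, 2, 1).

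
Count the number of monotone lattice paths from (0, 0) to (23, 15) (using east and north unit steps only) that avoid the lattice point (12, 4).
Number of paths = 14187400320

Total paths from (0, 0) to (23, 15): C(38, 23) = 15471286560. Paths through (12, 4): (paths (0, 0) → (12, 4)) × (paths (12, 4) → (23, 15)) = C(16, 12) · C(22, 11) = 1820 · 705432 = 1283886240. Avoidance count = 15471286560 − 1283886240 = 14187400320.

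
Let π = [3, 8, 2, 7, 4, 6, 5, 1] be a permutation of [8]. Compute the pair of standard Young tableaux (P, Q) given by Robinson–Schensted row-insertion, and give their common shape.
P = [1, 4, 5] / [2, 6] / [3] / [7] / [8];  Q = [1, 2, 6] / [3, 4] / [5] / [7] / [8];  common shape = (3, 2, 1, 1, 1)

Row-insert the values π_1, π_2, … into P one at a time, bumping the leftmost entry strictly greater than the inserted value down to the next row. The recording tableau Q records, in position (i, j), the step at which that cell was added to P.
  Insert 3 (step 1): P = [3];  Q = [1]
  Insert 8 (step 2): P = [3, 8];  Q = [1, 2]
  Insert 2 (step 3): P = [2, 8] / [3];  Q = [1, 2] / [3]
  Insert 7 (step 4): P = [2, 7] / [3, 8];  Q = [1, 2] / [3, 4]
  Insert 4 (step 5): P = [2, 4] / [3, 7] / [8];  Q = [1, 2] / [3, 4] / [5]
  Insert 6 (step 6): P = [2, 4, 6] / [3, 7] / [8];  Q = [1, 2, 6] / [3, 4] / [5]
  Insert 5 (step 7): P = [2, 4, 5] / [3, 6] / [7] / [8];  Q = [1, 2, 6] / [3, 4] / [5] / [7]
  Insert 1 (step 8): P = [1, 4, 5] / [2, 6] / [3] / [7] / [8];  Q = [1, 2, 6] / [3, 4] / [5] / [7] / [8]
Final shape: (3, 2, 1, 1, 1).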